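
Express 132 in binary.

Using repeated division by 2:
132 ÷ 2 = 66 remainder 0
66 ÷ 2 = 33 remainder 0
33 ÷ 2 = 16 remainder 1
16 ÷ 2 = 8 remainder 0
8 ÷ 2 = 4 remainder 0
4 ÷ 2 = 2 remainder 0
2 ÷ 2 = 1 remainder 0
1 ÷ 2 = 0 remainder 1
Reading remainders bottom to top: 10000100



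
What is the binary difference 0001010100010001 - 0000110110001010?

Method 1 - Direct subtraction (column by column from the right: bit − bit − borrow-in; if negative, add 2 and borrow 1 from the next column):
borrow: 0001111100011100
        0001010100010001
-       0000110110001010
------------------------
        0000011110000111

Method 2 - Add two's complement:
Two's complement of 0000110110001010: invert → 1111001001110101, add 1 → 1111001001110110
  0001010100010001
+ 1111001001110110
------------------
 10000011110000111  (end carry out of the top bit = 1)
Discarding the end carry: 0000011110000111
Decimal check:
  0001010100010001 = 4096 + 1024 + 256 + 16 + 1 = 5393
  0000110110001010 = 2048 + 1024 + 256 + 128 + 8 + 2 = 3466
  5393 - 3466 = 1927, and 0000011110000111 = 1024 + 512 + 256 + 128 + 4 + 2 + 1 = 1927 ✓



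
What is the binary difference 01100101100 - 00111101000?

Method 1 - Direct subtraction (column by column from the right: bit − bit − borrow-in; if negative, add 2 and borrow 1 from the next column):
borrow: 01110000000
        01100101100
-       00111101000
-------------------
        00101000100

Method 2 - Add two's complement:
Two's complement of 00111101000: invert → 11000010111, add 1 → 11000011000
  01100101100
+ 11000011000
-------------
 100101000100  (end carry out of the top bit = 1)
Discarding the end carry: 00101000100
Decimal check:
  01100101100 = 512 + 256 + 32 + 8 + 4 = 812
  00111101000 = 256 + 128 + 64 + 32 + 8 = 488
  812 - 488 = 324, and 00101000100 = 256 + 64 + 4 = 324 ✓



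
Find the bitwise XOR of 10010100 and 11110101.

XOR: 1 when bits differ
  10010100
^ 11110101
----------
  01100001
Decimal: 148 ^ 245 = 97



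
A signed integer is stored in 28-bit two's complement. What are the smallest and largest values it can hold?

For 28-bit two's complement:
Minimum: -2^27 = -134217728
Maximum: 2^27 - 1 = 134217727



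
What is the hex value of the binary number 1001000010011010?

Group into 4-bit nibbles from right:
  1001 = 9
  0000 = 0
  1001 = 9
  1010 = A
Result: 909A



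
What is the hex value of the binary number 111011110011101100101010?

Group into 4-bit nibbles from right:
  1110 = E
  1111 = F
  0011 = 3
  1011 = B
  0010 = 2
  1010 = A
Result: EF3B2A



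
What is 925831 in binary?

Using repeated division by 2:
925831 ÷ 2 = 462915 remainder 1
462915 ÷ 2 = 231457 remainder 1
231457 ÷ 2 = 115728 remainder 1
115728 ÷ 2 = 57864 remainder 0
57864 ÷ 2 = 28932 remainder 0
28932 ÷ 2 = 14466 remainder 0
14466 ÷ 2 = 7233 remainder 0
7233 ÷ 2 = 3616 remainder 1
3616 ÷ 2 = 1808 remainder 0
1808 ÷ 2 = 904 remainder 0
904 ÷ 2 = 452 remainder 0
452 ÷ 2 = 226 remainder 0
226 ÷ 2 = 113 remainder 0
113 ÷ 2 = 56 remainder 1
56 ÷ 2 = 28 remainder 0
28 ÷ 2 = 14 remainder 0
14 ÷ 2 = 7 remainder 0
7 ÷ 2 = 3 remainder 1
3 ÷ 2 = 1 remainder 1
1 ÷ 2 = 0 remainder 1
Reading remainders bottom to top: 11100010000010000111



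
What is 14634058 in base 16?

Using repeated division by 16 (digits 10–15 are A–F):
14634058 ÷ 16 = 914628 remainder 10 (A)
914628 ÷ 16 = 57164 remainder 4
57164 ÷ 16 = 3572 remainder 12 (C)
3572 ÷ 16 = 223 remainder 4
223 ÷ 16 = 13 remainder 15 (F)
13 ÷ 16 = 0 remainder 13 (D)
Reading remainders bottom to top: DF4C4A



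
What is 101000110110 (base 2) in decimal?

Sum of powers of 2 for each 1-bit:
2^1 + 2^2 + 2^4 + 2^5 + 2^9 + 2^11
= 2 + 4 + 16 + 32 + 512 + 2048
= 2614



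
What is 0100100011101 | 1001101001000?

OR: 1 when either bit is 1
  0100100011101
| 1001101001000
---------------
  1101101011101
Decimal: 2333 | 4936 = 7005



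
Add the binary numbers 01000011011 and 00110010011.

Add column by column from the right: bit + bit + carry-in; write the sum mod 2, carry 1 when the sum is 2 or 3.
carry:  00000100110
        01000011011
+       00110010011
-------------------
       001110101110
(the carry out of the leftmost column, 0, becomes the leading bit)
Decimal check:
  01000011011 = 512 + 16 + 8 + 2 + 1 = 539
  00110010011 = 256 + 128 + 16 + 2 + 1 = 403
  539 + 403 = 942, and 001110101110 = 512 + 256 + 128 + 32 + 8 + 4 + 2 = 942 ✓



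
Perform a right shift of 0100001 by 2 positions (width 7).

Original: 0100001 (decimal 33)
Shift right by 2 positions
Drop the 2 low bits; fill with zeros on the left
Result: 0001000 (decimal 8)
Equivalent: 33 >> 2 = 33 ÷ 2^2 = 8



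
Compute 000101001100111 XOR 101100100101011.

XOR: 1 when bits differ
  000101001100111
^ 101100100101011
-----------------
  101001101001100
Decimal: 2663 ^ 22827 = 21324



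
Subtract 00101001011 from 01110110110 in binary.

Method 1 - Direct subtraction (column by column from the right: bit − bit − borrow-in; if negative, add 2 and borrow 1 from the next column):
borrow: 00010010110
        01110110110
-       00101001011
-------------------
        01001101011

Method 2 - Add two's complement:
Two's complement of 00101001011: invert → 11010110100, add 1 → 11010110101
  01110110110
+ 11010110101
-------------
 101001101011  (end carry out of the top bit = 1)
Discarding the end carry: 01001101011
Decimal check:
  01110110110 = 512 + 256 + 128 + 32 + 16 + 4 + 2 = 950
  00101001011 = 256 + 64 + 8 + 2 + 1 = 331
  950 - 331 = 619, and 01001101011 = 512 + 64 + 32 + 8 + 2 + 1 = 619 ✓



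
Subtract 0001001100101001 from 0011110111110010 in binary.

Method 1 - Direct subtraction (column by column from the right: bit − bit − borrow-in; if negative, add 2 and borrow 1 from the next column):
borrow: 0000010000010010
        0011110111110010
-       0001001100101001
------------------------
        0010101011001001

Method 2 - Add two's complement:
Two's complement of 0001001100101001: invert → 1110110011010110, add 1 → 1110110011010111
  0011110111110010
+ 1110110011010111
------------------
 10010101011001001  (end carry out of the top bit = 1)
Discarding the end carry: 0010101011001001
Decimal check:
  0011110111110010 = 8192 + 4096 + 2048 + 1024 + 256 + 128 + 64 + 32 + 16 + 2 = 15858
  0001001100101001 = 4096 + 512 + 256 + 32 + 8 + 1 = 4905
  15858 - 4905 = 10953, and 0010101011001001 = 8192 + 2048 + 512 + 128 + 64 + 8 + 1 = 10953 ✓



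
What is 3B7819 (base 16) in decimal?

Expand by place value (powers of 16):
Digit values: B = 11
3B7819 = 3 × 16^5 + 11 × 16^4 + 7 × 16^3 + 8 × 16^2 + 1 × 16^1 + 9 × 16^0
= 3 × 1048576 + 11 × 65536 + 7 × 4096 + 8 × 256 + 1 × 16 + 9 × 1
= 3145728 + 720896 + 28672 + 2048 + 16 + 9
= 3897369



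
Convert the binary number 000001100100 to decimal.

Sum of powers of 2 for each 1-bit:
2^2 + 2^5 + 2^6
= 4 + 32 + 64
= 100



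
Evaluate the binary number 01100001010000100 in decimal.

Sum of powers of 2 for each 1-bit:
2^2 + 2^7 + 2^9 + 2^14 + 2^15
= 4 + 128 + 512 + 16384 + 32768
= 49796



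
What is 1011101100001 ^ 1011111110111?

XOR: 1 when bits differ
  1011101100001
^ 1011111110111
---------------
  0000010010110
Decimal: 5985 ^ 6135 = 150



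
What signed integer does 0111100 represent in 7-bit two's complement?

Binary: 0111100
Sign bit: 0 (non-negative)
Read directly as an unsigned value:
0111100 = 32 + 16 + 8 + 4 = 60
Value: 60



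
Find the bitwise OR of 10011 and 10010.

OR: 1 when either bit is 1
  10011
| 10010
-------
  10011
Decimal: 19 | 18 = 19



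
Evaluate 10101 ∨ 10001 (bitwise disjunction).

OR: 1 when either bit is 1
  10101
| 10001
-------
  10101
Decimal: 21 | 17 = 21



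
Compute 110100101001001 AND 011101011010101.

AND: 1 only when both bits are 1
  110100101001001
& 011101011010101
-----------------
  010100001000001
Decimal: 26953 & 15061 = 10305



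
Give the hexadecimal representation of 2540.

Using repeated division by 16 (digits 10–15 are A–F):
2540 ÷ 16 = 158 remainder 12 (C)
158 ÷ 16 = 9 remainder 14 (E)
9 ÷ 16 = 0 remainder 9
Reading remainders bottom to top: 9EC



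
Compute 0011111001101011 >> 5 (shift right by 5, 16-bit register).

Original: 0011111001101011 (decimal 15979)
Shift right by 5 positions
Drop the 5 low bits; fill with zeros on the left
Result: 0000000111110011 (decimal 499)
Equivalent: 15979 >> 5 = 15979 ÷ 2^5 = 499



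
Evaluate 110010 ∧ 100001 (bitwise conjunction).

AND: 1 only when both bits are 1
  110010
& 100001
--------
  100000
Decimal: 50 & 33 = 32



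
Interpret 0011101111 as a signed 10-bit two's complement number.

Binary: 0011101111
Sign bit: 0 (non-negative)
Read directly as an unsigned value:
0011101111 = 128 + 64 + 32 + 8 + 4 + 2 + 1 = 239
Value: 239



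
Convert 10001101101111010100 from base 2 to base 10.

Sum of powers of 2 for each 1-bit:
2^2 + 2^4 + 2^6 + 2^7 + 2^8 + 2^9 + 2^11 + 2^12 + 2^14 + 2^15 + 2^19
= 4 + 16 + 64 + 128 + 256 + 512 + 2048 + 4096 + 16384 + 32768 + 524288
= 580564



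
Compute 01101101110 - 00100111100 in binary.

Method 1 - Direct subtraction (column by column from the right: bit − bit − borrow-in; if negative, add 2 and borrow 1 from the next column):
borrow: 00001100000
        01101101110
-       00100111100
-------------------
        01000110010

Method 2 - Add two's complement:
Two's complement of 00100111100: invert → 11011000011, add 1 → 11011000100
  01101101110
+ 11011000100
-------------
 101000110010  (end carry out of the top bit = 1)
Discarding the end carry: 01000110010
Decimal check:
  01101101110 = 512 + 256 + 64 + 32 + 8 + 4 + 2 = 878
  00100111100 = 256 + 32 + 16 + 8 + 4 = 316
  878 - 316 = 562, and 01000110010 = 512 + 32 + 16 + 2 = 562 ✓



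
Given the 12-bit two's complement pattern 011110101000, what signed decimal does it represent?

Binary: 011110101000
Sign bit: 0 (non-negative)
Read directly as an unsigned value:
011110101000 = 1024 + 512 + 256 + 128 + 32 + 8 = 1960
Value: 1960



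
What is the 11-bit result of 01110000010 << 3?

Original: 01110000010 (decimal 898)
Shift left by 3 positions
Append 3 zeros on the right and drop the 3 high bits that overflow the 11-bit width
Result: 10000010000 (decimal 1040)
Equivalent: 898 << 3 = 898 × 2^3 = 7184, truncated to 11 bits = 1040



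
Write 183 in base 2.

Using repeated division by 2:
183 ÷ 2 = 91 remainder 1
91 ÷ 2 = 45 remainder 1
45 ÷ 2 = 22 remainder 1
22 ÷ 2 = 11 remainder 0
11 ÷ 2 = 5 remainder 1
5 ÷ 2 = 2 remainder 1
2 ÷ 2 = 1 remainder 0
1 ÷ 2 = 0 remainder 1
Reading remainders bottom to top: 10110111



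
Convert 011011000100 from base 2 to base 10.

Sum of powers of 2 for each 1-bit:
2^2 + 2^6 + 2^7 + 2^9 + 2^10
= 4 + 64 + 128 + 512 + 1024
= 1732



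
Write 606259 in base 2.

Using repeated division by 2:
606259 ÷ 2 = 303129 remainder 1
303129 ÷ 2 = 151564 remainder 1
151564 ÷ 2 = 75782 remainder 0
75782 ÷ 2 = 37891 remainder 0
37891 ÷ 2 = 18945 remainder 1
18945 ÷ 2 = 9472 remainder 1
9472 ÷ 2 = 4736 remainder 0
4736 ÷ 2 = 2368 remainder 0
2368 ÷ 2 = 1184 remainder 0
1184 ÷ 2 = 592 remainder 0
592 ÷ 2 = 296 remainder 0
296 ÷ 2 = 148 remainder 0
148 ÷ 2 = 74 remainder 0
74 ÷ 2 = 37 remainder 0
37 ÷ 2 = 18 remainder 1
18 ÷ 2 = 9 remainder 0
9 ÷ 2 = 4 remainder 1
4 ÷ 2 = 2 remainder 0
2 ÷ 2 = 1 remainder 0
1 ÷ 2 = 0 remainder 1
Reading remainders bottom to top: 10010100000000110011



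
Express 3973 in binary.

Using repeated division by 2:
3973 ÷ 2 = 1986 remainder 1
1986 ÷ 2 = 993 remainder 0
993 ÷ 2 = 496 remainder 1
496 ÷ 2 = 248 remainder 0
248 ÷ 2 = 124 remainder 0
124 ÷ 2 = 62 remainder 0
62 ÷ 2 = 31 remainder 0
31 ÷ 2 = 15 remainder 1
15 ÷ 2 = 7 remainder 1
7 ÷ 2 = 3 remainder 1
3 ÷ 2 = 1 remainder 1
1 ÷ 2 = 0 remainder 1
Reading remainders bottom to top: 111110000101



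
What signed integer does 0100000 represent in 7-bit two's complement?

Binary: 0100000
Sign bit: 0 (non-negative)
Read directly as an unsigned value:
0100000 = 32
Value: 32



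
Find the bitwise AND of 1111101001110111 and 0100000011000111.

AND: 1 only when both bits are 1
  1111101001110111
& 0100000011000111
------------------
  0100000001000111
Decimal: 64119 & 16583 = 16455



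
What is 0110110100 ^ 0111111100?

XOR: 1 when bits differ
  0110110100
^ 0111111100
------------
  0001001000
Decimal: 436 ^ 508 = 72



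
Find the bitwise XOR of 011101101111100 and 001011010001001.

XOR: 1 when bits differ
  011101101111100
^ 001011010001001
-----------------
  010110111110101
Decimal: 15228 ^ 5769 = 11765



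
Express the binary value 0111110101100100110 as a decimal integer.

Sum of powers of 2 for each 1-bit:
2^1 + 2^2 + 2^5 + 2^8 + 2^9 + 2^11 + 2^13 + 2^14 + 2^15 + 2^16 + 2^17
= 2 + 4 + 32 + 256 + 512 + 2048 + 8192 + 16384 + 32768 + 65536 + 131072
= 256806



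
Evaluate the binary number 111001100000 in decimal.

Sum of powers of 2 for each 1-bit:
2^5 + 2^6 + 2^9 + 2^10 + 2^11
= 32 + 64 + 512 + 1024 + 2048
= 3680



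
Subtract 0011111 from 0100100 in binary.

Method 1 - Direct subtraction (column by column from the right: bit − bit − borrow-in; if negative, add 2 and borrow 1 from the next column):
borrow: 0111110
        0100100
-       0011111
---------------
        0000101

Method 2 - Add two's complement:
Two's complement of 0011111: invert → 1100000, add 1 → 1100001
  0100100
+ 1100001
---------
 10000101  (end carry out of the top bit = 1)
Discarding the end carry: 0000101
Decimal check:
  0100100 = 32 + 4 = 36
  0011111 = 16 + 8 + 4 + 2 + 1 = 31
  36 - 31 = 5, and 0000101 = 4 + 1 = 5 ✓



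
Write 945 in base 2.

Using repeated division by 2:
945 ÷ 2 = 472 remainder 1
472 ÷ 2 = 236 remainder 0
236 ÷ 2 = 118 remainder 0
118 ÷ 2 = 59 remainder 0
59 ÷ 2 = 29 remainder 1
29 ÷ 2 = 14 remainder 1
14 ÷ 2 = 7 remainder 0
7 ÷ 2 = 3 remainder 1
3 ÷ 2 = 1 remainder 1
1 ÷ 2 = 0 remainder 1
Reading remainders bottom to top: 1110110001



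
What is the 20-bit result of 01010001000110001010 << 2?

Original: 01010001000110001010 (decimal 332170)
Shift left by 2 positions
Append 2 zeros on the right and drop the 2 high bits that overflow the 20-bit width
Result: 01000100011000101000 (decimal 280104)
Equivalent: 332170 << 2 = 332170 × 2^2 = 1328680, truncated to 20 bits = 280104



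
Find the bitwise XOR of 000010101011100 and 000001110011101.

XOR: 1 when bits differ
  000010101011100
^ 000001110011101
-----------------
  000011011000001
Decimal: 1372 ^ 925 = 1729



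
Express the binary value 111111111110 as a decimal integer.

Sum of powers of 2 for each 1-bit:
2^1 + 2^2 + 2^3 + 2^4 + 2^5 + 2^6 + 2^7 + 2^8 + 2^9 + 2^10 + 2^11
= 2 + 4 + 8 + 16 + 32 + 64 + 128 + 256 + 512 + 1024 + 2048
= 4094



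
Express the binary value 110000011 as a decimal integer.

Sum of powers of 2 for each 1-bit:
2^0 + 2^1 + 2^7 + 2^8
= 1 + 2 + 128 + 256
= 387



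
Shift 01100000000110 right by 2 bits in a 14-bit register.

Original: 01100000000110 (decimal 6150)
Shift right by 2 positions
Drop the 2 low bits; fill with zeros on the left
Result: 00011000000001 (decimal 1537)
Equivalent: 6150 >> 2 = 6150 ÷ 2^2 = 1537



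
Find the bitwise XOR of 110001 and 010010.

XOR: 1 when bits differ
  110001
^ 010010
--------
  100011
Decimal: 49 ^ 18 = 35



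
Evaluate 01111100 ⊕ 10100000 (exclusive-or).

XOR: 1 when bits differ
  01111100
^ 10100000
----------
  11011100
Decimal: 124 ^ 160 = 220



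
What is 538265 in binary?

Using repeated division by 2:
538265 ÷ 2 = 269132 remainder 1
269132 ÷ 2 = 134566 remainder 0
134566 ÷ 2 = 67283 remainder 0
67283 ÷ 2 = 33641 remainder 1
33641 ÷ 2 = 16820 remainder 1
16820 ÷ 2 = 8410 remainder 0
8410 ÷ 2 = 4205 remainder 0
4205 ÷ 2 = 2102 remainder 1
2102 ÷ 2 = 1051 remainder 0
1051 ÷ 2 = 525 remainder 1
525 ÷ 2 = 262 remainder 1
262 ÷ 2 = 131 remainder 0
131 ÷ 2 = 65 remainder 1
65 ÷ 2 = 32 remainder 1
32 ÷ 2 = 16 remainder 0
16 ÷ 2 = 8 remainder 0
8 ÷ 2 = 4 remainder 0
4 ÷ 2 = 2 remainder 0
2 ÷ 2 = 1 remainder 0
1 ÷ 2 = 0 remainder 1
Reading remainders bottom to top: 10000011011010011001



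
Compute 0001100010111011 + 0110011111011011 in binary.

Add column by column from the right: bit + bit + carry-in; write the sum mod 2, carry 1 when the sum is 2 or 3.
carry:  1111111111110110
        0001100010111011
+       0110011111011011
------------------------
       01000000010010110
(the carry out of the leftmost column, 0, becomes the leading bit)
Decimal check:
  0001100010111011 = 4096 + 2048 + 128 + 32 + 16 + 8 + 2 + 1 = 6331
  0110011111011011 = 16384 + 8192 + 1024 + 512 + 256 + 128 + 64 + 16 + 8 + 2 + 1 = 26587
  6331 + 26587 = 32918, and 01000000010010110 = 32768 + 128 + 16 + 4 + 2 = 32918 ✓



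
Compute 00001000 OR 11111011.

OR: 1 when either bit is 1
  00001000
| 11111011
----------
  11111011
Decimal: 8 | 251 = 251



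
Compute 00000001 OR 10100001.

OR: 1 when either bit is 1
  00000001
| 10100001
----------
  10100001
Decimal: 1 | 161 = 161



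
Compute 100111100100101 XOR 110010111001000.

XOR: 1 when bits differ
  100111100100101
^ 110010111001000
-----------------
  010101011101101
Decimal: 20261 ^ 26056 = 10989



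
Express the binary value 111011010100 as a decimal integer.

Sum of powers of 2 for each 1-bit:
2^2 + 2^4 + 2^6 + 2^7 + 2^9 + 2^10 + 2^11
= 4 + 16 + 64 + 128 + 512 + 1024 + 2048
= 3796



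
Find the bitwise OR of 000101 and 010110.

OR: 1 when either bit is 1
  000101
| 010110
--------
  010111
Decimal: 5 | 22 = 23



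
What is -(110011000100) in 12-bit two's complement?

Original (sign bit 1, negative): 110011000100
Step 1 - Invert all bits: 001100111011
Step 2 - Add 1: 001100111100
Verification: 110011000100 + 001100111100 = 1000000000000; discarding the end carry (carry out of the top bit) leaves the 12-bit value 000000000000, as required for x + (-x)



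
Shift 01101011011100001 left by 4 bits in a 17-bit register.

Original: 01101011011100001 (decimal 55009)
Shift left by 4 positions
Append 4 zeros on the right and drop the 4 high bits that overflow the 17-bit width
Result: 10110111000010000 (decimal 93712)
Equivalent: 55009 << 4 = 55009 × 2^4 = 880144, truncated to 17 bits = 93712



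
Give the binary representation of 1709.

Using repeated division by 2:
1709 ÷ 2 = 854 remainder 1
854 ÷ 2 = 427 remainder 0
427 ÷ 2 = 213 remainder 1
213 ÷ 2 = 106 remainder 1
106 ÷ 2 = 53 remainder 0
53 ÷ 2 = 26 remainder 1
26 ÷ 2 = 13 remainder 0
13 ÷ 2 = 6 remainder 1
6 ÷ 2 = 3 remainder 0
3 ÷ 2 = 1 remainder 1
1 ÷ 2 = 0 remainder 1
Reading remainders bottom to top: 11010101101



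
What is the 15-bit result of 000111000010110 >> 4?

Original: 000111000010110 (decimal 3606)
Shift right by 4 positions
Drop the 4 low bits; fill with zeros on the left
Result: 000000011100001 (decimal 225)
Equivalent: 3606 >> 4 = 3606 ÷ 2^4 = 225



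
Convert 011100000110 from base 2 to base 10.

Sum of powers of 2 for each 1-bit:
2^1 + 2^2 + 2^8 + 2^9 + 2^10
= 2 + 4 + 256 + 512 + 1024
= 1798



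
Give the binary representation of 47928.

Using repeated division by 2:
47928 ÷ 2 = 23964 remainder 0
23964 ÷ 2 = 11982 remainder 0
11982 ÷ 2 = 5991 remainder 0
5991 ÷ 2 = 2995 remainder 1
2995 ÷ 2 = 1497 remainder 1
1497 ÷ 2 = 748 remainder 1
748 ÷ 2 = 374 remainder 0
374 ÷ 2 = 187 remainder 0
187 ÷ 2 = 93 remainder 1
93 ÷ 2 = 46 remainder 1
46 ÷ 2 = 23 remainder 0
23 ÷ 2 = 11 remainder 1
11 ÷ 2 = 5 remainder 1
5 ÷ 2 = 2 remainder 1
2 ÷ 2 = 1 remainder 0
1 ÷ 2 = 0 remainder 1
Reading remainders bottom to top: 1011101100111000



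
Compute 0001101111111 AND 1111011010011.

AND: 1 only when both bits are 1
  0001101111111
& 1111011010011
---------------
  0001001010011
Decimal: 895 & 7891 = 595



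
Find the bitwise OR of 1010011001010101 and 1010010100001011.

OR: 1 when either bit is 1
  1010011001010101
| 1010010100001011
------------------
  1010011101011111
Decimal: 42581 | 42251 = 42847



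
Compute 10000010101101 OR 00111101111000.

OR: 1 when either bit is 1
  10000010101101
| 00111101111000
----------------
  10111111111101
Decimal: 8365 | 3960 = 12285



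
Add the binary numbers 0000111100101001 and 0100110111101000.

Add column by column from the right: bit + bit + carry-in; write the sum mod 2, carry 1 when the sum is 2 or 3.
carry:  0001111111010000
        0000111100101001
+       0100110111101000
------------------------
       00101110100010001
(the carry out of the leftmost column, 0, becomes the leading bit)
Decimal check:
  0000111100101001 = 2048 + 1024 + 512 + 256 + 32 + 8 + 1 = 3881
  0100110111101000 = 16384 + 2048 + 1024 + 256 + 128 + 64 + 32 + 8 = 19944
  3881 + 19944 = 23825, and 00101110100010001 = 16384 + 4096 + 2048 + 1024 + 256 + 16 + 1 = 23825 ✓



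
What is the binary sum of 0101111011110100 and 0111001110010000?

Add column by column from the right: bit + bit + carry-in; write the sum mod 2, carry 1 when the sum is 2 or 3.
carry:  1111111111100000
        0101111011110100
+       0111001110010000
------------------------
       01101001010000100
(the carry out of the leftmost column, 0, becomes the leading bit)
Decimal check:
  0101111011110100 = 16384 + 4096 + 2048 + 1024 + 512 + 128 + 64 + 32 + 16 + 4 = 24308
  0111001110010000 = 16384 + 8192 + 4096 + 512 + 256 + 128 + 16 = 29584
  24308 + 29584 = 53892, and 01101001010000100 = 32768 + 16384 + 4096 + 512 + 128 + 4 = 53892 ✓



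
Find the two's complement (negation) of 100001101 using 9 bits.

Original (sign bit 1, negative): 100001101
Step 1 - Invert all bits: 011110010
Step 2 - Add 1: 011110011
Verification: 100001101 + 011110011 = 1000000000; discarding the end carry (carry out of the top bit) leaves the 9-bit value 000000000, as required for x + (-x)



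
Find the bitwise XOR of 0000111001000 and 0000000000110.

XOR: 1 when bits differ
  0000111001000
^ 0000000000110
---------------
  0000111001110
Decimal: 456 ^ 6 = 462



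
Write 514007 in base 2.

Using repeated division by 2:
514007 ÷ 2 = 257003 remainder 1
257003 ÷ 2 = 128501 remainder 1
128501 ÷ 2 = 64250 remainder 1
64250 ÷ 2 = 32125 remainder 0
32125 ÷ 2 = 16062 remainder 1
16062 ÷ 2 = 8031 remainder 0
8031 ÷ 2 = 4015 remainder 1
4015 ÷ 2 = 2007 remainder 1
2007 ÷ 2 = 1003 remainder 1
1003 ÷ 2 = 501 remainder 1
501 ÷ 2 = 250 remainder 1
250 ÷ 2 = 125 remainder 0
125 ÷ 2 = 62 remainder 1
62 ÷ 2 = 31 remainder 0
31 ÷ 2 = 15 remainder 1
15 ÷ 2 = 7 remainder 1
7 ÷ 2 = 3 remainder 1
3 ÷ 2 = 1 remainder 1
1 ÷ 2 = 0 remainder 1
Reading remainders bottom to top: 1111101011111010111



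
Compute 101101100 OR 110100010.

OR: 1 when either bit is 1
  101101100
| 110100010
-----------
  111101110
Decimal: 364 | 418 = 494



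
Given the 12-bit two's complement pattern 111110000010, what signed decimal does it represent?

Binary: 111110000010
Sign bit: 1 (negative)
Invert: 000001111101
Add 1:  000001111110
Magnitude: 000001111110 = 64 + 32 + 16 + 8 + 4 + 2 = 126
Value: -126



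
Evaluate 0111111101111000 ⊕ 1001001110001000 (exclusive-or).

XOR: 1 when bits differ
  0111111101111000
^ 1001001110001000
------------------
  1110110011110000
Decimal: 32632 ^ 37768 = 60656



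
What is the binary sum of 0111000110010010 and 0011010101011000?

Add column by column from the right: bit + bit + carry-in; write the sum mod 2, carry 1 when the sum is 2 or 3.
carry:  1110001000100000
        0111000110010010
+       0011010101011000
------------------------
       01010011011101010
(the carry out of the leftmost column, 0, becomes the leading bit)
Decimal check:
  0111000110010010 = 16384 + 8192 + 4096 + 256 + 128 + 16 + 2 = 29074
  0011010101011000 = 8192 + 4096 + 1024 + 256 + 64 + 16 + 8 = 13656
  29074 + 13656 = 42730, and 01010011011101010 = 32768 + 8192 + 1024 + 512 + 128 + 64 + 32 + 8 + 2 = 42730 ✓



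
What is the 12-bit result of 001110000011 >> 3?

Original: 001110000011 (decimal 899)
Shift right by 3 positions
Drop the 3 low bits; fill with zeros on the left
Result: 000001110000 (decimal 112)
Equivalent: 899 >> 3 = 899 ÷ 2^3 = 112



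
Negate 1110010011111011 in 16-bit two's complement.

Original (sign bit 1, negative): 1110010011111011
Step 1 - Invert all bits: 0001101100000100
Step 2 - Add 1: 0001101100000101
Verification: 1110010011111011 + 0001101100000101 = 10000000000000000; discarding the end carry (carry out of the top bit) leaves the 16-bit value 0000000000000000, as required for x + (-x)



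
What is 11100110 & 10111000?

AND: 1 only when both bits are 1
  11100110
& 10111000
----------
  10100000
Decimal: 230 & 184 = 160



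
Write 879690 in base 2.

Using repeated division by 2:
879690 ÷ 2 = 439845 remainder 0
439845 ÷ 2 = 219922 remainder 1
219922 ÷ 2 = 109961 remainder 0
109961 ÷ 2 = 54980 remainder 1
54980 ÷ 2 = 27490 remainder 0
27490 ÷ 2 = 13745 remainder 0
13745 ÷ 2 = 6872 remainder 1
6872 ÷ 2 = 3436 remainder 0
3436 ÷ 2 = 1718 remainder 0
1718 ÷ 2 = 859 remainder 0
859 ÷ 2 = 429 remainder 1
429 ÷ 2 = 214 remainder 1
214 ÷ 2 = 107 remainder 0
107 ÷ 2 = 53 remainder 1
53 ÷ 2 = 26 remainder 1
26 ÷ 2 = 13 remainder 0
13 ÷ 2 = 6 remainder 1
6 ÷ 2 = 3 remainder 0
3 ÷ 2 = 1 remainder 1
1 ÷ 2 = 0 remainder 1
Reading remainders bottom to top: 11010110110001001010



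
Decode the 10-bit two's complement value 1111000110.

Binary: 1111000110
Sign bit: 1 (negative)
Invert: 0000111001
Add 1:  0000111010
Magnitude: 0000111010 = 32 + 16 + 8 + 2 = 58
Value: -58



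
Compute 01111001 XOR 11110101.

XOR: 1 when bits differ
  01111001
^ 11110101
----------
  10001100
Decimal: 121 ^ 245 = 140



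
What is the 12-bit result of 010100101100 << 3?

Original: 010100101100 (decimal 1324)
Shift left by 3 positions
Append 3 zeros on the right and drop the 3 high bits that overflow the 12-bit width
Result: 100101100000 (decimal 2400)
Equivalent: 1324 << 3 = 1324 × 2^3 = 10592, truncated to 12 bits = 2400



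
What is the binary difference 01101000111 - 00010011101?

Method 1 - Direct subtraction (column by column from the right: bit − bit − borrow-in; if negative, add 2 and borrow 1 from the next column):
borrow: 00101110000
        01101000111
-       00010011101
-------------------
        01010101010

Method 2 - Add two's complement:
Two's complement of 00010011101: invert → 11101100010, add 1 → 11101100011
  01101000111
+ 11101100011
-------------
 101010101010  (end carry out of the top bit = 1)
Discarding the end carry: 01010101010
Decimal check:
  01101000111 = 512 + 256 + 64 + 4 + 2 + 1 = 839
  00010011101 = 128 + 16 + 8 + 4 + 1 = 157
  839 - 157 = 682, and 01010101010 = 512 + 128 + 32 + 8 + 2 = 682 ✓



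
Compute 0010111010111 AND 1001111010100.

AND: 1 only when both bits are 1
  0010111010111
& 1001111010100
---------------
  0000111010100
Decimal: 1495 & 5076 = 468



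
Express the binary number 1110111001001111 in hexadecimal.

Group into 4-bit nibbles from right:
  1110 = E
  1110 = E
  0100 = 4
  1111 = F
Result: EE4F



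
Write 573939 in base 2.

Using repeated division by 2:
573939 ÷ 2 = 286969 remainder 1
286969 ÷ 2 = 143484 remainder 1
143484 ÷ 2 = 71742 remainder 0
71742 ÷ 2 = 35871 remainder 0
35871 ÷ 2 = 17935 remainder 1
17935 ÷ 2 = 8967 remainder 1
8967 ÷ 2 = 4483 remainder 1
4483 ÷ 2 = 2241 remainder 1
2241 ÷ 2 = 1120 remainder 1
1120 ÷ 2 = 560 remainder 0
560 ÷ 2 = 280 remainder 0
280 ÷ 2 = 140 remainder 0
140 ÷ 2 = 70 remainder 0
70 ÷ 2 = 35 remainder 0
35 ÷ 2 = 17 remainder 1
17 ÷ 2 = 8 remainder 1
8 ÷ 2 = 4 remainder 0
4 ÷ 2 = 2 remainder 0
2 ÷ 2 = 1 remainder 0
1 ÷ 2 = 0 remainder 1
Reading remainders bottom to top: 10001100000111110011



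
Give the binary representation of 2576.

Using repeated division by 2:
2576 ÷ 2 = 1288 remainder 0
1288 ÷ 2 = 644 remainder 0
644 ÷ 2 = 322 remainder 0
322 ÷ 2 = 161 remainder 0
161 ÷ 2 = 80 remainder 1
80 ÷ 2 = 40 remainder 0
40 ÷ 2 = 20 remainder 0
20 ÷ 2 = 10 remainder 0
10 ÷ 2 = 5 remainder 0
5 ÷ 2 = 2 remainder 1
2 ÷ 2 = 1 remainder 0
1 ÷ 2 = 0 remainder 1
Reading remainders bottom to top: 101000010000



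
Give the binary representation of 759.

Using repeated division by 2:
759 ÷ 2 = 379 remainder 1
379 ÷ 2 = 189 remainder 1
189 ÷ 2 = 94 remainder 1
94 ÷ 2 = 47 remainder 0
47 ÷ 2 = 23 remainder 1
23 ÷ 2 = 11 remainder 1
11 ÷ 2 = 5 remainder 1
5 ÷ 2 = 2 remainder 1
2 ÷ 2 = 1 remainder 0
1 ÷ 2 = 0 remainder 1
Reading remainders bottom to top: 1011110111



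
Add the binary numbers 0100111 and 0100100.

Add column by column from the right: bit + bit + carry-in; write the sum mod 2, carry 1 when the sum is 2 or 3.
carry:  1001000
        0100111
+       0100100
---------------
       01001011
(the carry out of the leftmost column, 0, becomes the leading bit)
Decimal check:
  0100111 = 32 + 4 + 2 + 1 = 39
  0100100 = 32 + 4 = 36
  39 + 36 = 75, and 01001011 = 64 + 8 + 2 + 1 = 75 ✓



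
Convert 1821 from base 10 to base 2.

Using repeated division by 2:
1821 ÷ 2 = 910 remainder 1
910 ÷ 2 = 455 remainder 0
455 ÷ 2 = 227 remainder 1
227 ÷ 2 = 113 remainder 1
113 ÷ 2 = 56 remainder 1
56 ÷ 2 = 28 remainder 0
28 ÷ 2 = 14 remainder 0
14 ÷ 2 = 7 remainder 0
7 ÷ 2 = 3 remainder 1
3 ÷ 2 = 1 remainder 1
1 ÷ 2 = 0 remainder 1
Reading remainders bottom to top: 11100011101



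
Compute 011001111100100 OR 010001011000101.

OR: 1 when either bit is 1
  011001111100100
| 010001011000101
-----------------
  011001111100101
Decimal: 13284 | 8901 = 13285



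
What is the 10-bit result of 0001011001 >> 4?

Original: 0001011001 (decimal 89)
Shift right by 4 positions
Drop the 4 low bits; fill with zeros on the left
Result: 0000000101 (decimal 5)
Equivalent: 89 >> 4 = 89 ÷ 2^4 = 5



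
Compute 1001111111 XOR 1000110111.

XOR: 1 when bits differ
  1001111111
^ 1000110111
------------
  0001001000
Decimal: 639 ^ 567 = 72



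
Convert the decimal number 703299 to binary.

Using repeated division by 2:
703299 ÷ 2 = 351649 remainder 1
351649 ÷ 2 = 175824 remainder 1
175824 ÷ 2 = 87912 remainder 0
87912 ÷ 2 = 43956 remainder 0
43956 ÷ 2 = 21978 remainder 0
21978 ÷ 2 = 10989 remainder 0
10989 ÷ 2 = 5494 remainder 1
5494 ÷ 2 = 2747 remainder 0
2747 ÷ 2 = 1373 remainder 1
1373 ÷ 2 = 686 remainder 1
686 ÷ 2 = 343 remainder 0
343 ÷ 2 = 171 remainder 1
171 ÷ 2 = 85 remainder 1
85 ÷ 2 = 42 remainder 1
42 ÷ 2 = 21 remainder 0
21 ÷ 2 = 10 remainder 1
10 ÷ 2 = 5 remainder 0
5 ÷ 2 = 2 remainder 1
2 ÷ 2 = 1 remainder 0
1 ÷ 2 = 0 remainder 1
Reading remainders bottom to top: 10101011101101000011



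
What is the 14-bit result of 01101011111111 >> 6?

Original: 01101011111111 (decimal 6911)
Shift right by 6 positions
Drop the 6 low bits; fill with zeros on the left
Result: 00000001101011 (decimal 107)
Equivalent: 6911 >> 6 = 6911 ÷ 2^6 = 107



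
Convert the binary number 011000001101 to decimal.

Sum of powers of 2 for each 1-bit:
2^0 + 2^2 + 2^3 + 2^9 + 2^10
= 1 + 4 + 8 + 512 + 1024
= 1549



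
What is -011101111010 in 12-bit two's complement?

Original: 011101111010
Step 1 - Invert all bits: 100010000101
Step 2 - Add 1: 100010000110
Verification: 011101111010 + 100010000110 = 1000000000000; discarding the end carry (carry out of the top bit) leaves the 12-bit value 000000000000, as required for x + (-x)



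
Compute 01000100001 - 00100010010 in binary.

Method 1 - Direct subtraction (column by column from the right: bit − bit − borrow-in; if negative, add 2 and borrow 1 from the next column):
borrow: 01000111100
        01000100001
-       00100010010
-------------------
        00100001111

Method 2 - Add two's complement:
Two's complement of 00100010010: invert → 11011101101, add 1 → 11011101110
  01000100001
+ 11011101110
-------------
 100100001111  (end carry out of the top bit = 1)
Discarding the end carry: 00100001111
Decimal check:
  01000100001 = 512 + 32 + 1 = 545
  00100010010 = 256 + 16 + 2 = 274
  545 - 274 = 271, and 00100001111 = 256 + 8 + 4 + 2 + 1 = 271 ✓



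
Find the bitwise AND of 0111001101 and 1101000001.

AND: 1 only when both bits are 1
  0111001101
& 1101000001
------------
  0101000001
Decimal: 461 & 833 = 321



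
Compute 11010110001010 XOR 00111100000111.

XOR: 1 when bits differ
  11010110001010
^ 00111100000111
----------------
  11101010001101
Decimal: 13706 ^ 3847 = 14989



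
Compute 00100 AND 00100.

AND: 1 only when both bits are 1
  00100
& 00100
-------
  00100
Decimal: 4 & 4 = 4



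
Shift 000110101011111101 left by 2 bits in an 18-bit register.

Original: 000110101011111101 (decimal 27389)
Shift left by 2 positions
Append 2 zeros on the right
Result: 011010101111110100 (decimal 109556)
Equivalent: 27389 << 2 = 27389 × 2^2 = 109556



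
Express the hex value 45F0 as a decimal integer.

Expand by place value (powers of 16):
Digit values: F = 15
45F0 = 4 × 16^3 + 5 × 16^2 + 15 × 16^1 + 0 × 16^0
= 4 × 4096 + 5 × 256 + 15 × 16 + 0 × 1
= 16384 + 1280 + 240 + 0
= 17904



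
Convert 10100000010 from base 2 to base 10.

Sum of powers of 2 for each 1-bit:
2^1 + 2^8 + 2^10
= 2 + 256 + 1024
= 1282



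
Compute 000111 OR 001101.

OR: 1 when either bit is 1
  000111
| 001101
--------
  001111
Decimal: 7 | 13 = 15



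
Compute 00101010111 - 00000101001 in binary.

Method 1 - Direct subtraction (column by column from the right: bit − bit − borrow-in; if negative, add 2 and borrow 1 from the next column):
borrow: 00001010000
        00101010111
-       00000101001
-------------------
        00100101110

Method 2 - Add two's complement:
Two's complement of 00000101001: invert → 11111010110, add 1 → 11111010111
  00101010111
+ 11111010111
-------------
 100100101110  (end carry out of the top bit = 1)
Discarding the end carry: 00100101110
Decimal check:
  00101010111 = 256 + 64 + 16 + 4 + 2 + 1 = 343
  00000101001 = 32 + 8 + 1 = 41
  343 - 41 = 302, and 00100101110 = 256 + 32 + 8 + 4 + 2 = 302 ✓



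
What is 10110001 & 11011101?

AND: 1 only when both bits are 1
  10110001
& 11011101
----------
  10010001
Decimal: 177 & 221 = 145



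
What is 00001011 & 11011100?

AND: 1 only when both bits are 1
  00001011
& 11011100
----------
  00001000
Decimal: 11 & 220 = 8



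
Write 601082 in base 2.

Using repeated division by 2:
601082 ÷ 2 = 300541 remainder 0
300541 ÷ 2 = 150270 remainder 1
150270 ÷ 2 = 75135 remainder 0
75135 ÷ 2 = 37567 remainder 1
37567 ÷ 2 = 18783 remainder 1
18783 ÷ 2 = 9391 remainder 1
9391 ÷ 2 = 4695 remainder 1
4695 ÷ 2 = 2347 remainder 1
2347 ÷ 2 = 1173 remainder 1
1173 ÷ 2 = 586 remainder 1
586 ÷ 2 = 293 remainder 0
293 ÷ 2 = 146 remainder 1
146 ÷ 2 = 73 remainder 0
73 ÷ 2 = 36 remainder 1
36 ÷ 2 = 18 remainder 0
18 ÷ 2 = 9 remainder 0
9 ÷ 2 = 4 remainder 1
4 ÷ 2 = 2 remainder 0
2 ÷ 2 = 1 remainder 0
1 ÷ 2 = 0 remainder 1
Reading remainders bottom to top: 10010010101111111010



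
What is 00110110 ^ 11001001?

XOR: 1 when bits differ
  00110110
^ 11001001
----------
  11111111
Decimal: 54 ^ 201 = 255



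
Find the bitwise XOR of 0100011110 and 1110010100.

XOR: 1 when bits differ
  0100011110
^ 1110010100
------------
  1010001010
Decimal: 286 ^ 916 = 650



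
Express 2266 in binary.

Using repeated division by 2:
2266 ÷ 2 = 1133 remainder 0
1133 ÷ 2 = 566 remainder 1
566 ÷ 2 = 283 remainder 0
283 ÷ 2 = 141 remainder 1
141 ÷ 2 = 70 remainder 1
70 ÷ 2 = 35 remainder 0
35 ÷ 2 = 17 remainder 1
17 ÷ 2 = 8 remainder 1
8 ÷ 2 = 4 remainder 0
4 ÷ 2 = 2 remainder 0
2 ÷ 2 = 1 remainder 0
1 ÷ 2 = 0 remainder 1
Reading remainders bottom to top: 100011011010



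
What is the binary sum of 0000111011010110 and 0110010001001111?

Add column by column from the right: bit + bit + carry-in; write the sum mod 2, carry 1 when the sum is 2 or 3.
carry:  0001100110111100
        0000111011010110
+       0110010001001111
------------------------
       00111001100100101
(the carry out of the leftmost column, 0, becomes the leading bit)
Decimal check:
  0000111011010110 = 2048 + 1024 + 512 + 128 + 64 + 16 + 4 + 2 = 3798
  0110010001001111 = 16384 + 8192 + 1024 + 64 + 8 + 4 + 2 + 1 = 25679
  3798 + 25679 = 29477, and 00111001100100101 = 16384 + 8192 + 4096 + 512 + 256 + 32 + 4 + 1 = 29477 ✓



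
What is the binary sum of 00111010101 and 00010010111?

Add column by column from the right: bit + bit + carry-in; write the sum mod 2, carry 1 when the sum is 2 or 3.
carry:  01100101110
        00111010101
+       00010010111
-------------------
       001001101100
(the carry out of the leftmost column, 0, becomes the leading bit)
Decimal check:
  00111010101 = 256 + 128 + 64 + 16 + 4 + 1 = 469
  00010010111 = 128 + 16 + 4 + 2 + 1 = 151
  469 + 151 = 620, and 001001101100 = 512 + 64 + 32 + 8 + 4 = 620 ✓



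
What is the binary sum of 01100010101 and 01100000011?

Add column by column from the right: bit + bit + carry-in; write the sum mod 2, carry 1 when the sum is 2 or 3.
carry:  11000001110
        01100010101
+       01100000011
-------------------
       011000011000
(the carry out of the leftmost column, 0, becomes the leading bit)
Decimal check:
  01100010101 = 512 + 256 + 16 + 4 + 1 = 789
  01100000011 = 512 + 256 + 2 + 1 = 771
  789 + 771 = 1560, and 011000011000 = 1024 + 512 + 16 + 8 = 1560 ✓



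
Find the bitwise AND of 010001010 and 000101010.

AND: 1 only when both bits are 1
  010001010
& 000101010
-----------
  000001010
Decimal: 138 & 42 = 10



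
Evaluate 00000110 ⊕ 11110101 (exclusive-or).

XOR: 1 when bits differ
  00000110
^ 11110101
----------
  11110011
Decimal: 6 ^ 245 = 243



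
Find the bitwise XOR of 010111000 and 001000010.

XOR: 1 when bits differ
  010111000
^ 001000010
-----------
  011111010
Decimal: 184 ^ 66 = 250



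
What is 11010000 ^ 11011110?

XOR: 1 when bits differ
  11010000
^ 11011110
----------
  00001110
Decimal: 208 ^ 222 = 14



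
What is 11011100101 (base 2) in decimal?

Sum of powers of 2 for each 1-bit:
2^0 + 2^2 + 2^5 + 2^6 + 2^7 + 2^9 + 2^10
= 1 + 4 + 32 + 64 + 128 + 512 + 1024
= 1765



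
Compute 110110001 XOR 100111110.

XOR: 1 when bits differ
  110110001
^ 100111110
-----------
  010001111
Decimal: 433 ^ 318 = 143



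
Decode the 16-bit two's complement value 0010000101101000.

Binary: 0010000101101000
Sign bit: 0 (non-negative)
Read directly as an unsigned value:
0010000101101000 = 8192 + 256 + 64 + 32 + 8 = 8552
Value: 8552



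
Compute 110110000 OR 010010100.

OR: 1 when either bit is 1
  110110000
| 010010100
-----------
  110110100
Decimal: 432 | 148 = 436



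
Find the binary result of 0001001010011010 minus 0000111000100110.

Method 1 - Direct subtraction (column by column from the right: bit − bit − borrow-in; if negative, add 2 and borrow 1 from the next column):
borrow: 0001100011001000
        0001001010011010
-       0000111000100110
------------------------
        0000010001110100

Method 2 - Add two's complement:
Two's complement of 0000111000100110: invert → 1111000111011001, add 1 → 1111000111011010
  0001001010011010
+ 1111000111011010
------------------
 10000010001110100  (end carry out of the top bit = 1)
Discarding the end carry: 0000010001110100
Decimal check:
  0001001010011010 = 4096 + 512 + 128 + 16 + 8 + 2 = 4762
  0000111000100110 = 2048 + 1024 + 512 + 32 + 4 + 2 = 3622
  4762 - 3622 = 1140, and 0000010001110100 = 1024 + 64 + 32 + 16 + 4 = 1140 ✓



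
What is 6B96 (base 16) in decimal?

Expand by place value (powers of 16):
Digit values: B = 11
6B96 = 6 × 16^3 + 11 × 16^2 + 9 × 16^1 + 6 × 16^0
= 6 × 4096 + 11 × 256 + 9 × 16 + 6 × 1
= 24576 + 2816 + 144 + 6
= 27542



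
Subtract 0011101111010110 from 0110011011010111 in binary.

Method 1 - Direct subtraction (column by column from the right: bit − bit − borrow-in; if negative, add 2 and borrow 1 from the next column):
borrow: 0111011000000000
        0110011011010111
-       0011101111010110
------------------------
        0010101100000001

Method 2 - Add two's complement:
Two's complement of 0011101111010110: invert → 1100010000101001, add 1 → 1100010000101010
  0110011011010111
+ 1100010000101010
------------------
 10010101100000001  (end carry out of the top bit = 1)
Discarding the end carry: 0010101100000001
Decimal check:
  0110011011010111 = 16384 + 8192 + 1024 + 512 + 128 + 64 + 16 + 4 + 2 + 1 = 26327
  0011101111010110 = 8192 + 4096 + 2048 + 512 + 256 + 128 + 64 + 16 + 4 + 2 = 15318
  26327 - 15318 = 11009, and 0010101100000001 = 8192 + 2048 + 512 + 256 + 1 = 11009 ✓

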